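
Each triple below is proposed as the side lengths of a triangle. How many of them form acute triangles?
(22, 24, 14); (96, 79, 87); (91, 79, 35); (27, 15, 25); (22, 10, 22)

(22,24,14): 14²+22² = 680 > 576 = 24² → acute
(96,79,87): 79²+87² = 13810 > 9216 = 96² → acute
(91,79,35): 35²+79² = 7466 < 8281 = 91² → obtuse
(27,15,25): 15²+25² = 850 > 729 = 27² → acute
(22,10,22): 10²+22² = 584 > 484 = 22² → acute
4 of the 5 are acute.

4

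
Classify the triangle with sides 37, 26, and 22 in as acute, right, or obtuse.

obtuse

Compare the square of the longest side to the sum of squares of the other two: 22² + 26² = 1160 < 1369 = 37².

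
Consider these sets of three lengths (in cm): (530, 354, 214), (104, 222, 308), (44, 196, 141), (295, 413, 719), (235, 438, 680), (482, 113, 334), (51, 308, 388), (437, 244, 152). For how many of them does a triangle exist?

2

(214,354,530): 214+354 > 530 → valid
(104,222,308): 104+222 > 308 → valid
(44,141,196): 44+141 ≤ 196 → not valid
(295,413,719): 295+413 ≤ 719 → not valid
(235,438,680): 235+438 ≤ 680 → not valid
(113,334,482): 113+334 ≤ 482 → not valid
(51,308,388): 51+308 ≤ 388 → not valid
(152,244,437): 152+244 ≤ 437 → not valid
2 of the 8 triples form a triangle.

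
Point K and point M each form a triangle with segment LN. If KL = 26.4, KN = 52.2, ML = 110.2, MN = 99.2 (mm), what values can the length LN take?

25.8 < LN < 78.6

From triangle KLN: |26.4 − 52.2| < LN < 26.4 + 52.2, i.e. 25.8 < LN < 78.6.
From triangle MLN: 11.0 < LN < 209.4.
Both must hold, so LN lies in the intersection.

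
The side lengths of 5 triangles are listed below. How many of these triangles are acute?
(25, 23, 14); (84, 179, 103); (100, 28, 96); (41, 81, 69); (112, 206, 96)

1

(25,23,14): 14²+23² = 725 > 625 = 25² → acute
(84,179,103): 84²+103² = 17665 < 32041 = 179² → obtuse
(100,28,96): 28²+96² = 10000 = 100² → right
(41,81,69): 41²+69² = 6442 < 6561 = 81² → obtuse
(112,206,96): 96²+112² = 21760 < 42436 = 206² → obtuse
1 of the 5 is acute.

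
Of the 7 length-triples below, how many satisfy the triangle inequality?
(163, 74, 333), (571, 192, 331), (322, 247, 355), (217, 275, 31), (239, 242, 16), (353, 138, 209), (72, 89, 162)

(74,163,333): 74+163 ≤ 333 → not valid
(192,331,571): 192+331 ≤ 571 → not valid
(247,322,355): 247+322 > 355 → valid
(31,217,275): 31+217 ≤ 275 → not valid
(16,239,242): 16+239 > 242 → valid
(138,209,353): 138+209 ≤ 353 → not valid
(72,89,162): 72+89 ≤ 162 → not valid
2 of the 7 triples form a triangle.

2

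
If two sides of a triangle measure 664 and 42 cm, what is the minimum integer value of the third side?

The third side must be strictly greater than |664 − 42| = 622.
The smallest integer above 622 is 623.

623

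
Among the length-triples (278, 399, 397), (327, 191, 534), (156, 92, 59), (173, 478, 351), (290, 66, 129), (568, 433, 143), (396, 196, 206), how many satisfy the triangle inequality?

(278,397,399): 278+397 > 399 → valid
(191,327,534): 191+327 ≤ 534 → not valid
(59,92,156): 59+92 ≤ 156 → not valid
(173,351,478): 173+351 > 478 → valid
(66,129,290): 66+129 ≤ 290 → not valid
(143,433,568): 143+433 > 568 → valid
(196,206,396): 196+206 > 396 → valid
4 of the 7 triples form a triangle.

4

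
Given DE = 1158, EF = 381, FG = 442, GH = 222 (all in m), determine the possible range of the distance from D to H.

The maximum is all hops collinear in one direction: 1158 + 381 + 442 + 222 = 2203.
The longest hop is 1158; the others sum to 1045. Folding the others back against it leaves at least 1158 − 1045 = 113.

113 ≤ DH ≤ 2203 m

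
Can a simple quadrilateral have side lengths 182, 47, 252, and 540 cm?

For a quadrilateral, each side must be shorter than the sum of the others.
Here the longest side is 540, but the remaining 3 sides sum to only 481.

No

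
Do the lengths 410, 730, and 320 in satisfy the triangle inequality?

The two shorter sides sum to 730, exactly equal to the longest side 730.
That gives only a degenerate (flat) triangle — the inequality must be strict.

No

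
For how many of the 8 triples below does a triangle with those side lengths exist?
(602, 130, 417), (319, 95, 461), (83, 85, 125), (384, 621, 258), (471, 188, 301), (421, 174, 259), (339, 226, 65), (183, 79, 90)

(130,417,602): 130+417 ≤ 602 → not valid
(95,319,461): 95+319 ≤ 461 → not valid
(83,85,125): 83+85 > 125 → valid
(258,384,621): 258+384 > 621 → valid
(188,301,471): 188+301 > 471 → valid
(174,259,421): 174+259 > 421 → valid
(65,226,339): 65+226 ≤ 339 → not valid
(79,90,183): 79+90 ≤ 183 → not valid
4 of the 8 triples form a triangle.

4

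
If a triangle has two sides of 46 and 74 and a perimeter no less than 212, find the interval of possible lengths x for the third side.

92 ≤ x < 120

Triangle inequality alone gives 28 < x < 120.
The perimeter condition gives x ≥ 212 − 46 − 74 = 92.
Intersecting the two: 92 ≤ x < 120.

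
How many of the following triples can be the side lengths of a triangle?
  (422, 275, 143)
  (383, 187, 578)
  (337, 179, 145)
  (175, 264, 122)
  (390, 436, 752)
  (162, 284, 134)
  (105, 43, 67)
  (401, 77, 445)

5

(143,275,422): 143+275 ≤ 422 → not valid
(187,383,578): 187+383 ≤ 578 → not valid
(145,179,337): 145+179 ≤ 337 → not valid
(122,175,264): 122+175 > 264 → valid
(390,436,752): 390+436 > 752 → valid
(134,162,284): 134+162 > 284 → valid
(43,67,105): 43+67 > 105 → valid
(77,401,445): 77+401 > 445 → valid
5 of the 8 triples form a triangle.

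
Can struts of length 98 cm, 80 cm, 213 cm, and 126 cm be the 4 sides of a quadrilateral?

Yes

A quadrilateral exists iff every side is shorter than the sum of the others — equivalently, the longest side is less than the sum of the rest.
Longest side 213 < 304 (sum of the remaining 3), so yes.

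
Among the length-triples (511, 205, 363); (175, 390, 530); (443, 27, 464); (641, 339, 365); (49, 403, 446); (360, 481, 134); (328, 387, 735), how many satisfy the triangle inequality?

6

(205,363,511): 205+363 > 511 → valid
(175,390,530): 175+390 > 530 → valid
(27,443,464): 27+443 > 464 → valid
(339,365,641): 339+365 > 641 → valid
(49,403,446): 49+403 > 446 → valid
(134,360,481): 134+360 > 481 → valid
(328,387,735): 328+387 ≤ 735 → not valid
6 of the 7 triples form a triangle.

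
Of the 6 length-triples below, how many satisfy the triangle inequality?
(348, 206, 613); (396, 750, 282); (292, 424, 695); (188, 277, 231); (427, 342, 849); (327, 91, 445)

(206,348,613): 206+348 ≤ 613 → not valid
(282,396,750): 282+396 ≤ 750 → not valid
(292,424,695): 292+424 > 695 → valid
(188,231,277): 188+231 > 277 → valid
(342,427,849): 342+427 ≤ 849 → not valid
(91,327,445): 91+327 ≤ 445 → not valid
2 of the 6 triples form a triangle.

2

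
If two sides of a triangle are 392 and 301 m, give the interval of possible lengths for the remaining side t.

By the triangle inequality, t must be less than 392 + 301 = 693 and greater than |392 − 301| = 91.

91 < t < 693 (m)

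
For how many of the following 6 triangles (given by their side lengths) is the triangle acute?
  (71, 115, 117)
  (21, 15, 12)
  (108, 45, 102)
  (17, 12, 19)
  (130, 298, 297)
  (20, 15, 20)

(71,115,117): 71²+115² = 18266 > 13689 = 117² → acute
(21,15,12): 12²+15² = 369 < 441 = 21² → obtuse
(108,45,102): 45²+102² = 12429 > 11664 = 108² → acute
(17,12,19): 12²+17² = 433 > 361 = 19² → acute
(130,298,297): 130²+297² = 105109 > 88804 = 298² → acute
(20,15,20): 15²+20² = 625 > 400 = 20² → acute
5 of the 6 are acute.

5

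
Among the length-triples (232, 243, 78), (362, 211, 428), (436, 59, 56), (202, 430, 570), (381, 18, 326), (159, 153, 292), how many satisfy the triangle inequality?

4

(78,232,243): 78+232 > 243 → valid
(211,362,428): 211+362 > 428 → valid
(56,59,436): 56+59 ≤ 436 → not valid
(202,430,570): 202+430 > 570 → valid
(18,326,381): 18+326 ≤ 381 → not valid
(153,159,292): 153+159 > 292 → valid
4 of the 6 triples form a triangle.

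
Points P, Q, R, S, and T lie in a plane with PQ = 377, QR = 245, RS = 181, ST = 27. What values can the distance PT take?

0 ≤ PT ≤ 830

The maximum is all hops collinear in one direction: 377 + 245 + 181 + 27 = 830.
The longest hop is 377; the others sum to 453. Since 377 ≤ 453, the path can fold back on itself completely, so the minimum distance is 0.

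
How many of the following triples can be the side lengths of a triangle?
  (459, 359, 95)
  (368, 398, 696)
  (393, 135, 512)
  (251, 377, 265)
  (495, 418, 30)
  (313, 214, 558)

(95,359,459): 95+359 ≤ 459 → not valid
(368,398,696): 368+398 > 696 → valid
(135,393,512): 135+393 > 512 → valid
(251,265,377): 251+265 > 377 → valid
(30,418,495): 30+418 ≤ 495 → not valid
(214,313,558): 214+313 ≤ 558 → not valid
3 of the 6 triples form a triangle.

3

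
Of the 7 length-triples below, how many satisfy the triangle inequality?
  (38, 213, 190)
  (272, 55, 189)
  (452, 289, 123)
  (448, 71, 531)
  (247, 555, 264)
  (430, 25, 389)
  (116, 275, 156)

(38,190,213): 38+190 > 213 → valid
(55,189,272): 55+189 ≤ 272 → not valid
(123,289,452): 123+289 ≤ 452 → not valid
(71,448,531): 71+448 ≤ 531 → not valid
(247,264,555): 247+264 ≤ 555 → not valid
(25,389,430): 25+389 ≤ 430 → not valid
(116,156,275): 116+156 ≤ 275 → not valid
1 of the 7 triples forms a triangle.

1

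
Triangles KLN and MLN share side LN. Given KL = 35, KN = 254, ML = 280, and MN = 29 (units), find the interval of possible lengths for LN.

From triangle KLN: |35 − 254| < LN < 35 + 254, i.e. 219 < LN < 289.
From triangle MLN: 251 < LN < 309.
Both must hold, so LN lies in the intersection.

251 < LN < 289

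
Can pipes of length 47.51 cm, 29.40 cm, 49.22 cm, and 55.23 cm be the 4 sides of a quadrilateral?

A quadrilateral exists iff every side is shorter than the sum of the others — equivalently, the longest side is less than the sum of the rest.
Longest side 55.23 < 126.13 (sum of the remaining 3), so yes.

Yes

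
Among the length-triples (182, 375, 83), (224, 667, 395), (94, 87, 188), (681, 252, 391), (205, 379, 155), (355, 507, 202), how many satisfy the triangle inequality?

1

(83,182,375): 83+182 ≤ 375 → not valid
(224,395,667): 224+395 ≤ 667 → not valid
(87,94,188): 87+94 ≤ 188 → not valid
(252,391,681): 252+391 ≤ 681 → not valid
(155,205,379): 155+205 ≤ 379 → not valid
(202,355,507): 202+355 > 507 → valid
1 of the 6 triples forms a triangle.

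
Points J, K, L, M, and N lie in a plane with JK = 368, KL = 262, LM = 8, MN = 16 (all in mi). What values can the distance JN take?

The maximum is all hops collinear in one direction: 368 + 262 + 8 + 16 = 654.
The longest hop is 368; the others sum to 286. Folding the others back against it leaves at least 368 − 286 = 82.

82 ≤ JN ≤ 654 mi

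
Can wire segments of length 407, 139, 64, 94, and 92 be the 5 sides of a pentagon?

For a pentagon, each side must be shorter than the sum of the others.
Here the longest side is 407, but the remaining 4 sides sum to only 389.

No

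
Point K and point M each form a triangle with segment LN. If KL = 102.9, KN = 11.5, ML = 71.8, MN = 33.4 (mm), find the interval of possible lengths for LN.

From triangle KLN: |102.9 − 11.5| < LN < 102.9 + 11.5, i.e. 91.4 < LN < 114.4.
From triangle MLN: 38.4 < LN < 105.2.
Both must hold, so LN lies in the intersection.

91.4 < LN < 105.2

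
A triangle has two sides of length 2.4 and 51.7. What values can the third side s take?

By the triangle inequality, s must be less than 2.4 + 51.7 = 54.1 and greater than |2.4 − 51.7| = 49.3.

49.3 < s < 54.1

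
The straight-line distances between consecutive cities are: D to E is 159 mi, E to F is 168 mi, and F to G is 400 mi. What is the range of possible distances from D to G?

The maximum is all hops collinear in one direction: 159 + 168 + 400 = 727.
The longest hop is 400; the others sum to 327. Folding the others back against it leaves at least 400 − 327 = 73.

73 ≤ DG ≤ 727 mi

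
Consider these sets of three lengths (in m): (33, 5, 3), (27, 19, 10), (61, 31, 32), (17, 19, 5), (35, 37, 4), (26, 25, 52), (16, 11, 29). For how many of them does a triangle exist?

(3,5,33): 3+5 ≤ 33 → not valid
(10,19,27): 10+19 > 27 → valid
(31,32,61): 31+32 > 61 → valid
(5,17,19): 5+17 > 19 → valid
(4,35,37): 4+35 > 37 → valid
(25,26,52): 25+26 ≤ 52 → not valid
(11,16,29): 11+16 ≤ 29 → not valid
4 of the 7 triples form a triangle.

4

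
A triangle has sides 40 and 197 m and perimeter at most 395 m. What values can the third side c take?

Triangle inequality alone gives 157 < c < 237.
The perimeter condition gives c ≤ 395 − 40 − 197 = 158.
Intersecting the two: 157 < c ≤ 158.

157 < c ≤ 158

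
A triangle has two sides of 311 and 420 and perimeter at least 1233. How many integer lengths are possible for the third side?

Triangle inequality: 109 < x < 731. Perimeter ≥ 1233 gives x ≥ 1233 − 311 − 420 = 502.
So 502 ≤ x < 731; integers 502 through 730: 229 values.

229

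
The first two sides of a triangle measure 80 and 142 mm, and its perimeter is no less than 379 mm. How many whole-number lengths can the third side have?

65

Triangle inequality: 62 < x < 222. Perimeter ≥ 379 gives x ≥ 379 − 80 − 142 = 157.
So 157 ≤ x < 222; integers 157 through 221: 65 values.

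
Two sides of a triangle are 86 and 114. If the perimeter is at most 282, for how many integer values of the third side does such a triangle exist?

Triangle inequality: 28 < x < 200. Perimeter ≤ 282 gives x ≤ 282 − 86 − 114 = 82.
So 28 < x ≤ 82; integers 29 through 82: 54 values.

54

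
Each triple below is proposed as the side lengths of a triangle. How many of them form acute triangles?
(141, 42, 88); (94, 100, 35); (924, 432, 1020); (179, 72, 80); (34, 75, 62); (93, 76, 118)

2

(141,42,88): 42+88 ≤ 141, not a triangle
(94,100,35): 35²+94² = 10061 > 10000 = 100² → acute
(924,432,1020): 432²+924² = 1040400 = 1020² → right
(179,72,80): 72+80 ≤ 179, not a triangle
(34,75,62): 34²+62² = 5000 < 5625 = 75² → obtuse
(93,76,118): 76²+93² = 14425 > 13924 = 118² → acute
2 of the 6 are acute.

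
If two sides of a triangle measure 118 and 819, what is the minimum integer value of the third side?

702

The third side must be strictly greater than |118 − 819| = 701.
The smallest integer above 701 is 702.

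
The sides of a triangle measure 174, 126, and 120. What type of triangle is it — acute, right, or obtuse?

Compare the square of the longest side to the sum of squares of the other two: 120² + 126² = 30276 = 174².

right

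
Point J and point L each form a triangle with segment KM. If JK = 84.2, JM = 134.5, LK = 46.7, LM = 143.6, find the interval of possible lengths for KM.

From triangle JKM: |84.2 − 134.5| < KM < 84.2 + 134.5, i.e. 50.3 < KM < 218.7.
From triangle LKM: 96.9 < KM < 190.3.
Both must hold, so KM lies in the intersection.

96.9 < KM < 190.3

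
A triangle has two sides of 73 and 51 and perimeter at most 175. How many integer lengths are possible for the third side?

29

Triangle inequality: 22 < x < 124. Perimeter ≤ 175 gives x ≤ 175 − 73 − 51 = 51.
So 22 < x ≤ 51; integers 23 through 51: 29 values.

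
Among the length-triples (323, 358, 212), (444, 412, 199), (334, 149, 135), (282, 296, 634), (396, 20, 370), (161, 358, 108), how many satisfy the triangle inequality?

2

(212,323,358): 212+323 > 358 → valid
(199,412,444): 199+412 > 444 → valid
(135,149,334): 135+149 ≤ 334 → not valid
(282,296,634): 282+296 ≤ 634 → not valid
(20,370,396): 20+370 ≤ 396 → not valid
(108,161,358): 108+161 ≤ 358 → not valid
2 of the 6 triples form a triangle.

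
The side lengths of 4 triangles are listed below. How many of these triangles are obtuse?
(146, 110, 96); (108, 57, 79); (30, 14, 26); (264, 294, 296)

(146,110,96): 96²+110² = 21316 = 146² → right
(108,57,79): 57²+79² = 9490 < 11664 = 108² → obtuse
(30,14,26): 14²+26² = 872 < 900 = 30² → obtuse
(264,294,296): 264²+294² = 156132 > 87616 = 296² → acute
2 of the 4 are obtuse.

2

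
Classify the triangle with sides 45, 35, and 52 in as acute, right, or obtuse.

Compare the square of the longest side to the sum of squares of the other two: 35² + 45² = 3250 > 2704 = 52².

acute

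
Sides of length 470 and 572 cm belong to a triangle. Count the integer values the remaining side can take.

The third side lies in the open interval (102, 1042).
Integers from 103 to 1041 inclusive: 1041 − 103 + 1 = 939.

939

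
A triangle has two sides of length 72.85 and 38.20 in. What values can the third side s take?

By the triangle inequality, s must be less than 72.85 + 38.20 = 111.05 and greater than |72.85 − 38.20| = 34.65.

34.65 < s < 111.05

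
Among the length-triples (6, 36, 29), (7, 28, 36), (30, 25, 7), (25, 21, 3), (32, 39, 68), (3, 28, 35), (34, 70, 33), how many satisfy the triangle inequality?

2

(6,29,36): 6+29 ≤ 36 → not valid
(7,28,36): 7+28 ≤ 36 → not valid
(7,25,30): 7+25 > 30 → valid
(3,21,25): 3+21 ≤ 25 → not valid
(32,39,68): 32+39 > 68 → valid
(3,28,35): 3+28 ≤ 35 → not valid
(33,34,70): 33+34 ≤ 70 → not valid
2 of the 7 triples form a triangle.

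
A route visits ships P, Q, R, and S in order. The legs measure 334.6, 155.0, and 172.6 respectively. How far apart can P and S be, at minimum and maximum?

7.0 ≤ PS ≤ 662.2

The maximum is all hops collinear in one direction: 334.6 + 155.0 + 172.6 = 662.2.
The longest hop is 334.6; the others sum to 327.6. Folding the others back against it leaves at least 334.6 − 327.6 = 7.0.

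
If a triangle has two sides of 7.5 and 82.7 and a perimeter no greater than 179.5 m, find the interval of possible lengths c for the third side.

Triangle inequality alone gives 75.2 < c < 90.2.
The perimeter condition gives c ≤ 179.5 − 7.5 − 82.7 = 89.3.
Intersecting the two: 75.2 < c ≤ 89.3.

75.2 < c ≤ 89.3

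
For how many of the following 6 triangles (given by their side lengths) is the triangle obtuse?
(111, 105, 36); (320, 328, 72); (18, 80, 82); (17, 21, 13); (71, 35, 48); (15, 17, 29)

2

(111,105,36): 36²+105² = 12321 = 111² → right
(320,328,72): 72²+320² = 107584 = 328² → right
(18,80,82): 18²+80² = 6724 = 82² → right
(17,21,13): 13²+17² = 458 > 441 = 21² → acute
(71,35,48): 35²+48² = 3529 < 5041 = 71² → obtuse
(15,17,29): 15²+17² = 514 < 841 = 29² → obtuse
2 of the 6 are obtuse.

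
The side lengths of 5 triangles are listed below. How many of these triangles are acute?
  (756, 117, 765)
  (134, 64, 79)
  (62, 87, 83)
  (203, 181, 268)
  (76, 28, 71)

3

(756,117,765): 117²+756² = 585225 = 765² → right
(134,64,79): 64²+79² = 10337 < 17956 = 134² → obtuse
(62,87,83): 62²+83² = 10733 > 7569 = 87² → acute
(203,181,268): 181²+203² = 73970 > 71824 = 268² → acute
(76,28,71): 28²+71² = 5825 > 5776 = 76² → acute
3 of the 5 are acute.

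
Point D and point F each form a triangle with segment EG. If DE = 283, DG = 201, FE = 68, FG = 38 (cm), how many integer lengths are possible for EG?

23

From triangle DEG: 82 < EG < 484.
From triangle FEG: 30 < EG < 106.
Intersection: 82 < EG < 106, so integers 83 through 105: 23 values.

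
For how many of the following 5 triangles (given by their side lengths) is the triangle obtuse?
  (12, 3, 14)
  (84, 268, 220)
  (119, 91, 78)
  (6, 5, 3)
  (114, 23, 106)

(12,3,14): 3²+12² = 153 < 196 = 14² → obtuse
(84,268,220): 84²+220² = 55456 < 71824 = 268² → obtuse
(119,91,78): 78²+91² = 14365 > 14161 = 119² → acute
(6,5,3): 3²+5² = 34 < 36 = 6² → obtuse
(114,23,106): 23²+106² = 11765 < 12996 = 114² → obtuse
4 of the 5 are obtuse.

4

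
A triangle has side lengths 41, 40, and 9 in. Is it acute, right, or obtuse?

right

Compare the square of the longest side to the sum of squares of the other two: 9² + 40² = 1681 = 41².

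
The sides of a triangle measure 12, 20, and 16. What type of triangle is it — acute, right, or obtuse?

Compare the square of the longest side to the sum of squares of the other two: 12² + 16² = 400 = 20².

right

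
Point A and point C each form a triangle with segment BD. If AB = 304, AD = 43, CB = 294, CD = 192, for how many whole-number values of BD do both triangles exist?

85

From triangle ABD: 261 < BD < 347.
From triangle CBD: 102 < BD < 486.
Intersection: 261 < BD < 347, so integers 262 through 346: 85 values.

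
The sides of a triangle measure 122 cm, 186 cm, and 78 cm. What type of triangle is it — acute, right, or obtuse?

Compare the square of the longest side to the sum of squares of the other two: 78² + 122² = 20968 < 34596 = 186².

obtuse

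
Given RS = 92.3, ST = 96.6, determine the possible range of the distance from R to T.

4.3 ≤ RT ≤ 188.9

By the triangle inequality, |92.3 − 96.6| ≤ RT ≤ 92.3 + 96.6.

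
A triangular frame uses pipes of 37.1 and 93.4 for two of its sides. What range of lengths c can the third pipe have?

By the triangle inequality, c must be less than 37.1 + 93.4 = 130.5 and greater than |37.1 − 93.4| = 56.3.

56.3 < c < 130.5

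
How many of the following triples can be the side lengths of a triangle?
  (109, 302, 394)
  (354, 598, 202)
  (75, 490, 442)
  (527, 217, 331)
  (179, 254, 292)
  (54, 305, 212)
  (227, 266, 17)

4

(109,302,394): 109+302 > 394 → valid
(202,354,598): 202+354 ≤ 598 → not valid
(75,442,490): 75+442 > 490 → valid
(217,331,527): 217+331 > 527 → valid
(179,254,292): 179+254 > 292 → valid
(54,212,305): 54+212 ≤ 305 → not valid
(17,227,266): 17+227 ≤ 266 → not valid
4 of the 7 triples form a triangle.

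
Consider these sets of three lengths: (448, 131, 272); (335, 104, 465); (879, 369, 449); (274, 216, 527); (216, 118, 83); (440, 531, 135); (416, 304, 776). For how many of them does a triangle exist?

(131,272,448): 131+272 ≤ 448 → not valid
(104,335,465): 104+335 ≤ 465 → not valid
(369,449,879): 369+449 ≤ 879 → not valid
(216,274,527): 216+274 ≤ 527 → not valid
(83,118,216): 83+118 ≤ 216 → not valid
(135,440,531): 135+440 > 531 → valid
(304,416,776): 304+416 ≤ 776 → not valid
1 of the 7 triples forms a triangle.

1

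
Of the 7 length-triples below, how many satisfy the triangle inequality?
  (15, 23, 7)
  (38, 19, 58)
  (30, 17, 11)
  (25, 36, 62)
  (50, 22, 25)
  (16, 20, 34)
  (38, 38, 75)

(7,15,23): 7+15 ≤ 23 → not valid
(19,38,58): 19+38 ≤ 58 → not valid
(11,17,30): 11+17 ≤ 30 → not valid
(25,36,62): 25+36 ≤ 62 → not valid
(22,25,50): 22+25 ≤ 50 → not valid
(16,20,34): 16+20 > 34 → valid
(38,38,75): 38+38 > 75 → valid
2 of the 7 triples form a triangle.

2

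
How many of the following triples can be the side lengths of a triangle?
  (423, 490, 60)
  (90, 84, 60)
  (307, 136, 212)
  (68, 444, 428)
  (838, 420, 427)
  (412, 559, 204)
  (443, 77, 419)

6

(60,423,490): 60+423 ≤ 490 → not valid
(60,84,90): 60+84 > 90 → valid
(136,212,307): 136+212 > 307 → valid
(68,428,444): 68+428 > 444 → valid
(420,427,838): 420+427 > 838 → valid
(204,412,559): 204+412 > 559 → valid
(77,419,443): 77+419 > 443 → valid
6 of the 7 triples form a triangle.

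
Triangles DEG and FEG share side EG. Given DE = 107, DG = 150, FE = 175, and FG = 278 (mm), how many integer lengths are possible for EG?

153

From triangle DEG: 43 < EG < 257.
From triangle FEG: 103 < EG < 453.
Intersection: 103 < EG < 257, so integers 104 through 256: 153 values.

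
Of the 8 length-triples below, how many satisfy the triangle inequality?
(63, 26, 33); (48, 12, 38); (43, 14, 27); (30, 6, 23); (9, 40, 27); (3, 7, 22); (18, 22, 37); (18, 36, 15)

(26,33,63): 26+33 ≤ 63 → not valid
(12,38,48): 12+38 > 48 → valid
(14,27,43): 14+27 ≤ 43 → not valid
(6,23,30): 6+23 ≤ 30 → not valid
(9,27,40): 9+27 ≤ 40 → not valid
(3,7,22): 3+7 ≤ 22 → not valid
(18,22,37): 18+22 > 37 → valid
(15,18,36): 15+18 ≤ 36 → not valid
2 of the 8 triples form a triangle.

2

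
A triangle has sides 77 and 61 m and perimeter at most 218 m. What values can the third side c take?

Triangle inequality alone gives 16 < c < 138.
The perimeter condition gives c ≤ 218 − 77 − 61 = 80.
Intersecting the two: 16 < c ≤ 80.

16 < c ≤ 80 m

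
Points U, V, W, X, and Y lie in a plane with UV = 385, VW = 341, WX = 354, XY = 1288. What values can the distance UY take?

The maximum is all hops collinear in one direction: 385 + 341 + 354 + 1288 = 2368.
The longest hop is 1288; the others sum to 1080. Folding the others back against it leaves at least 1288 − 1080 = 208.

208 ≤ UY ≤ 2368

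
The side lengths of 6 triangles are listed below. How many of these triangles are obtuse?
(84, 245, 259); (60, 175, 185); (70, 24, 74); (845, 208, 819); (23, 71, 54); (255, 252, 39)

(84,245,259): 84²+245² = 67081 = 259² → right
(60,175,185): 60²+175² = 34225 = 185² → right
(70,24,74): 24²+70² = 5476 = 74² → right
(845,208,819): 208²+819² = 714025 = 845² → right
(23,71,54): 23²+54² = 3445 < 5041 = 71² → obtuse
(255,252,39): 39²+252² = 65025 = 255² → right
1 of the 6 is obtuse.

1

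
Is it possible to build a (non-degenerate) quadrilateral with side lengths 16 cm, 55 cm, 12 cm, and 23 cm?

No

For a quadrilateral, each side must be shorter than the sum of the others.
Here the longest side is 55, but the remaining 3 sides sum to only 51.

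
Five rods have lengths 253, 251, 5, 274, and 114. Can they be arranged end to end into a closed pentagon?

A pentagon exists iff every side is shorter than the sum of the others — equivalently, the longest side is less than the sum of the rest.
Longest side 274 < 623 (sum of the remaining 4), so yes.

Yes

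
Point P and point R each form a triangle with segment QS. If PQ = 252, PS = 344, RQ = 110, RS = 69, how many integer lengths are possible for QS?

From triangle PQS: 92 < QS < 596.
From triangle RQS: 41 < QS < 179.
Intersection: 92 < QS < 179, so integers 93 through 178: 86 values.

86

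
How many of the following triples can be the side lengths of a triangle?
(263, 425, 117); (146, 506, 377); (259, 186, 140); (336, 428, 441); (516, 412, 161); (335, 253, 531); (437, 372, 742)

(117,263,425): 117+263 ≤ 425 → not valid
(146,377,506): 146+377 > 506 → valid
(140,186,259): 140+186 > 259 → valid
(336,428,441): 336+428 > 441 → valid
(161,412,516): 161+412 > 516 → valid
(253,335,531): 253+335 > 531 → valid
(372,437,742): 372+437 > 742 → valid
6 of the 7 triples form a triangle.

6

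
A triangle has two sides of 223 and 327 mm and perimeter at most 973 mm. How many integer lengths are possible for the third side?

319

Triangle inequality: 104 < x < 550. Perimeter ≤ 973 gives x ≤ 973 − 223 − 327 = 423.
So 104 < x ≤ 423; integers 105 through 423: 319 values.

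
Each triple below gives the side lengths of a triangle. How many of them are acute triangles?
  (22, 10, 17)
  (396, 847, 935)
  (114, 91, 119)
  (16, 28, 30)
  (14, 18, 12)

3

(22,10,17): 10²+17² = 389 < 484 = 22² → obtuse
(396,847,935): 396²+847² = 874225 = 935² → right
(114,91,119): 91²+114² = 21277 > 14161 = 119² → acute
(16,28,30): 16²+28² = 1040 > 900 = 30² → acute
(14,18,12): 12²+14² = 340 > 324 = 18² → acute
3 of the 5 are acute.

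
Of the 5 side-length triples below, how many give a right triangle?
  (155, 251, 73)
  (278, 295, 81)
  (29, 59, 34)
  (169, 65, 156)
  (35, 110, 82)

1

(155,251,73): 73+155 ≤ 251, not a triangle
(278,295,81): 81²+278² = 83845 < 87025 = 295² → obtuse
(29,59,34): 29²+34² = 1997 < 3481 = 59² → obtuse
(169,65,156): 65²+156² = 28561 = 169² → right
(35,110,82): 35²+82² = 7949 < 12100 = 110² → obtuse
1 of the 5 is right.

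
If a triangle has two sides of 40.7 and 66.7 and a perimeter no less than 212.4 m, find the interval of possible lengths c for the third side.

Triangle inequality alone gives 26.0 < c < 107.4.
The perimeter condition gives c ≥ 212.4 − 40.7 − 66.7 = 105.0.
Intersecting the two: 105.0 ≤ c < 107.4.

105.0 ≤ c < 107.4 m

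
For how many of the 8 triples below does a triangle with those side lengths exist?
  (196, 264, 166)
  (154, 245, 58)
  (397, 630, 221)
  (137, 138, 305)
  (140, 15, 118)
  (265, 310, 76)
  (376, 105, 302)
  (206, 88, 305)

3

(166,196,264): 166+196 > 264 → valid
(58,154,245): 58+154 ≤ 245 → not valid
(221,397,630): 221+397 ≤ 630 → not valid
(137,138,305): 137+138 ≤ 305 → not valid
(15,118,140): 15+118 ≤ 140 → not valid
(76,265,310): 76+265 > 310 → valid
(105,302,376): 105+302 > 376 → valid
(88,206,305): 88+206 ≤ 305 → not valid
3 of the 8 triples form a triangle.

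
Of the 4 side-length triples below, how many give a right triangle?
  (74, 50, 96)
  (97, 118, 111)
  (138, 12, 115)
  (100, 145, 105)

1

(74,50,96): 50²+74² = 7976 < 9216 = 96² → obtuse
(97,118,111): 97²+111² = 21730 > 13924 = 118² → acute
(138,12,115): 12+115 ≤ 138, not a triangle
(100,145,105): 100²+105² = 21025 = 145² → right
1 of the 4 is right.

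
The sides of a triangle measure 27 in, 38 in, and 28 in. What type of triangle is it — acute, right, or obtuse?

acute

Compare the square of the longest side to the sum of squares of the other two: 27² + 28² = 1513 > 1444 = 38².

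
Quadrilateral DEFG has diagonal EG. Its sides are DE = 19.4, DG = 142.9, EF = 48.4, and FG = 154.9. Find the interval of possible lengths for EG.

From triangle DEG: |19.4 − 142.9| < EG < 19.4 + 142.9, i.e. 123.5 < EG < 162.3.
From triangle FEG: 106.5 < EG < 203.3.
Both must hold, so EG lies in the intersection.

123.5 < EG < 162.3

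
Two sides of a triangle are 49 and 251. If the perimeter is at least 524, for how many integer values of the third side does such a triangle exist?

Triangle inequality: 202 < x < 300. Perimeter ≥ 524 gives x ≥ 524 − 49 − 251 = 224.
So 224 ≤ x < 300; integers 224 through 299: 76 values.

76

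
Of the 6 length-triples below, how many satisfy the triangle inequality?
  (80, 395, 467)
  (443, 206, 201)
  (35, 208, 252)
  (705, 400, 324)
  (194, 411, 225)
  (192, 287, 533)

3

(80,395,467): 80+395 > 467 → valid
(201,206,443): 201+206 ≤ 443 → not valid
(35,208,252): 35+208 ≤ 252 → not valid
(324,400,705): 324+400 > 705 → valid
(194,225,411): 194+225 > 411 → valid
(192,287,533): 192+287 ≤ 533 → not valid
3 of the 6 triples form a triangle.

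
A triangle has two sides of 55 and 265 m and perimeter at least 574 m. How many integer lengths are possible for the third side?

Triangle inequality: 210 < x < 320. Perimeter ≥ 574 gives x ≥ 574 − 55 − 265 = 254.
So 254 ≤ x < 320; integers 254 through 319: 66 values.

66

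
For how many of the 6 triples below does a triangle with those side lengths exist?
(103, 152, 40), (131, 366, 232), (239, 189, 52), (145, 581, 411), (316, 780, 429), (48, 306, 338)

2

(40,103,152): 40+103 ≤ 152 → not valid
(131,232,366): 131+232 ≤ 366 → not valid
(52,189,239): 52+189 > 239 → valid
(145,411,581): 145+411 ≤ 581 → not valid
(316,429,780): 316+429 ≤ 780 → not valid
(48,306,338): 48+306 > 338 → valid
2 of the 6 triples form a triangle.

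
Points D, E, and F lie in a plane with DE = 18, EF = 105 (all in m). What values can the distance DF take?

By the triangle inequality, |18 − 105| ≤ DF ≤ 18 + 105.

87 ≤ DF ≤ 123 m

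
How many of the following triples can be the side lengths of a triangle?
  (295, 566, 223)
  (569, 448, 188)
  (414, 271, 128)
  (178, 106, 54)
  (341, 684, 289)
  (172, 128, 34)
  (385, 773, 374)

(223,295,566): 223+295 ≤ 566 → not valid
(188,448,569): 188+448 > 569 → valid
(128,271,414): 128+271 ≤ 414 → not valid
(54,106,178): 54+106 ≤ 178 → not valid
(289,341,684): 289+341 ≤ 684 → not valid
(34,128,172): 34+128 ≤ 172 → not valid
(374,385,773): 374+385 ≤ 773 → not valid
1 of the 7 triples forms a triangle.

1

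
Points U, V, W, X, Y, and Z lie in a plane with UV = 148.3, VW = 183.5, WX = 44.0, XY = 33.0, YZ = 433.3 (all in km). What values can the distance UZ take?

24.5 ≤ UZ ≤ 842.1 km

The maximum is all hops collinear in one direction: 148.3 + 183.5 + 44.0 + 33.0 + 433.3 = 842.1.
The longest hop is 433.3; the others sum to 408.8. Folding the others back against it leaves at least 433.3 − 408.8 = 24.5.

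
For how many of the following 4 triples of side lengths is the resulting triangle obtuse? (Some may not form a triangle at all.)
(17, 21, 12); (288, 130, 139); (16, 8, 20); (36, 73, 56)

(17,21,12): 12²+17² = 433 < 441 = 21² → obtuse
(288,130,139): 130+139 ≤ 288, not a triangle
(16,8,20): 8²+16² = 320 < 400 = 20² → obtuse
(36,73,56): 36²+56² = 4432 < 5329 = 73² → obtuse
3 of the 4 are obtuse.

3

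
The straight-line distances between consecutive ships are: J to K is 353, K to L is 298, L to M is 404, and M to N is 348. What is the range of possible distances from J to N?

0 ≤ JN ≤ 1403

The maximum is all hops collinear in one direction: 353 + 298 + 404 + 348 = 1403.
The longest hop is 404; the others sum to 999. Since 404 ≤ 999, the path can fold back on itself completely, so the minimum distance is 0.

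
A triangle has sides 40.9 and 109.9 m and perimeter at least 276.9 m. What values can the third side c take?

Triangle inequality alone gives 69.0 < c < 150.8.
The perimeter condition gives c ≥ 276.9 − 40.9 − 109.9 = 126.1.
Intersecting the two: 126.1 ≤ c < 150.8.

126.1 ≤ c < 150.8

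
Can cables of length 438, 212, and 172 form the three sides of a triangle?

No

The longest side is 438, but the other two sum to only 384.
384 < 438, so the triangle inequality fails.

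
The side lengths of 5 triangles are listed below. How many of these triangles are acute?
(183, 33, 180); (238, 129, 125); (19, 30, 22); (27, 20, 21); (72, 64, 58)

2

(183,33,180): 33²+180² = 33489 = 183² → right
(238,129,125): 125²+129² = 32266 < 56644 = 238² → obtuse
(19,30,22): 19²+22² = 845 < 900 = 30² → obtuse
(27,20,21): 20²+21² = 841 > 729 = 27² → acute
(72,64,58): 58²+64² = 7460 > 5184 = 72² → acute
2 of the 5 are acute.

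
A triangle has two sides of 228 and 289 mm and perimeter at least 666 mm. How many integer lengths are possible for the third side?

368

Triangle inequality: 61 < x < 517. Perimeter ≥ 666 gives x ≥ 666 − 228 − 289 = 149.
So 149 ≤ x < 517; integers 149 through 516: 368 values.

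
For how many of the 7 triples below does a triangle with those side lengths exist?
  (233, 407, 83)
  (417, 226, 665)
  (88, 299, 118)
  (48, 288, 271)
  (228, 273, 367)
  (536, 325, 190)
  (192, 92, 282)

3

(83,233,407): 83+233 ≤ 407 → not valid
(226,417,665): 226+417 ≤ 665 → not valid
(88,118,299): 88+118 ≤ 299 → not valid
(48,271,288): 48+271 > 288 → valid
(228,273,367): 228+273 > 367 → valid
(190,325,536): 190+325 ≤ 536 → not valid
(92,192,282): 92+192 > 282 → valid
3 of the 7 triples form a triangle.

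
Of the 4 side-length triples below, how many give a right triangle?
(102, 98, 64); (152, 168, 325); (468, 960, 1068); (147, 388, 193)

1

(102,98,64): 64²+98² = 13700 > 10404 = 102² → acute
(152,168,325): 152+168 ≤ 325, not a triangle
(468,960,1068): 468²+960² = 1140624 = 1068² → right
(147,388,193): 147+193 ≤ 388, not a triangle
1 of the 4 is right.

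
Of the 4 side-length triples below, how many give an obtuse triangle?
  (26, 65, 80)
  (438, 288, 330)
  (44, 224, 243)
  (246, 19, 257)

3

(26,65,80): 26²+65² = 4901 < 6400 = 80² → obtuse
(438,288,330): 288²+330² = 191844 = 438² → right
(44,224,243): 44²+224² = 52112 < 59049 = 243² → obtuse
(246,19,257): 19²+246² = 60877 < 66049 = 257² → obtuse
3 of the 4 are obtuse.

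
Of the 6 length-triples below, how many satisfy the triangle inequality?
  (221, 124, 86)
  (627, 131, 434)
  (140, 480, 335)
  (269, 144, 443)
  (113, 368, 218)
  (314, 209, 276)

(86,124,221): 86+124 ≤ 221 → not valid
(131,434,627): 131+434 ≤ 627 → not valid
(140,335,480): 140+335 ≤ 480 → not valid
(144,269,443): 144+269 ≤ 443 → not valid
(113,218,368): 113+218 ≤ 368 → not valid
(209,276,314): 209+276 > 314 → valid
1 of the 6 triples forms a triangle.

1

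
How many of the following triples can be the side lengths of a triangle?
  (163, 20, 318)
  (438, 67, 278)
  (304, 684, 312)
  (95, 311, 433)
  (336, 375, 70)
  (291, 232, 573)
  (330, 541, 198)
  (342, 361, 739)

1

(20,163,318): 20+163 ≤ 318 → not valid
(67,278,438): 67+278 ≤ 438 → not valid
(304,312,684): 304+312 ≤ 684 → not valid
(95,311,433): 95+311 ≤ 433 → not valid
(70,336,375): 70+336 > 375 → valid
(232,291,573): 232+291 ≤ 573 → not valid
(198,330,541): 198+330 ≤ 541 → not valid
(342,361,739): 342+361 ≤ 739 → not valid
1 of the 8 triples forms a triangle.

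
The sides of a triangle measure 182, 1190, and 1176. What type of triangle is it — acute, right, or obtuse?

right

Compare the square of the longest side to the sum of squares of the other two: 182² + 1176² = 1416100 = 1190².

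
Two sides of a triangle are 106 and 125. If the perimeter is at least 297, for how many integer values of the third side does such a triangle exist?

Triangle inequality: 19 < x < 231. Perimeter ≥ 297 gives x ≥ 297 − 106 − 125 = 66.
So 66 ≤ x < 231; integers 66 through 230: 165 values.

165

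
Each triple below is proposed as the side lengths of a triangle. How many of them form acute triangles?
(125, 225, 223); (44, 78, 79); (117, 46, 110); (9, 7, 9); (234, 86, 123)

(125,225,223): 125²+223² = 65354 > 50625 = 225² → acute
(44,78,79): 44²+78² = 8020 > 6241 = 79² → acute
(117,46,110): 46²+110² = 14216 > 13689 = 117² → acute
(9,7,9): 7²+9² = 130 > 81 = 9² → acute
(234,86,123): 86+123 ≤ 234, not a triangle
4 of the 5 are acute.

4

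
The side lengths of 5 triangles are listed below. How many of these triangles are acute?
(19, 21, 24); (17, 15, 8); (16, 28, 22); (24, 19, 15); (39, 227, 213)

2

(19,21,24): 19²+21² = 802 > 576 = 24² → acute
(17,15,8): 8²+15² = 289 = 17² → right
(16,28,22): 16²+22² = 740 < 784 = 28² → obtuse
(24,19,15): 15²+19² = 586 > 576 = 24² → acute
(39,227,213): 39²+213² = 46890 < 51529 = 227² → obtuse
2 of the 5 are acute.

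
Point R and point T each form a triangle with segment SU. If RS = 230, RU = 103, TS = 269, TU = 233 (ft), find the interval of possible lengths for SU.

127 < SU < 333

From triangle RSU: |230 − 103| < SU < 230 + 103, i.e. 127 < SU < 333.
From triangle TSU: 36 < SU < 502.
Both must hold, so SU lies in the intersection.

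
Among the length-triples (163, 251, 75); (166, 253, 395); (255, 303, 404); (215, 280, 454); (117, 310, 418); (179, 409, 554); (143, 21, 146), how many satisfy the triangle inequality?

6

(75,163,251): 75+163 ≤ 251 → not valid
(166,253,395): 166+253 > 395 → valid
(255,303,404): 255+303 > 404 → valid
(215,280,454): 215+280 > 454 → valid
(117,310,418): 117+310 > 418 → valid
(179,409,554): 179+409 > 554 → valid
(21,143,146): 21+143 > 146 → valid
6 of the 7 triples form a triangle.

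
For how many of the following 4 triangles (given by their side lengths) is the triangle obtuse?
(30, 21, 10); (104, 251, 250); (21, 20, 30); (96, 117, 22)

(30,21,10): 10²+21² = 541 < 900 = 30² → obtuse
(104,251,250): 104²+250² = 73316 > 63001 = 251² → acute
(21,20,30): 20²+21² = 841 < 900 = 30² → obtuse
(96,117,22): 22²+96² = 9700 < 13689 = 117² → obtuse
3 of the 4 are obtuse.

3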